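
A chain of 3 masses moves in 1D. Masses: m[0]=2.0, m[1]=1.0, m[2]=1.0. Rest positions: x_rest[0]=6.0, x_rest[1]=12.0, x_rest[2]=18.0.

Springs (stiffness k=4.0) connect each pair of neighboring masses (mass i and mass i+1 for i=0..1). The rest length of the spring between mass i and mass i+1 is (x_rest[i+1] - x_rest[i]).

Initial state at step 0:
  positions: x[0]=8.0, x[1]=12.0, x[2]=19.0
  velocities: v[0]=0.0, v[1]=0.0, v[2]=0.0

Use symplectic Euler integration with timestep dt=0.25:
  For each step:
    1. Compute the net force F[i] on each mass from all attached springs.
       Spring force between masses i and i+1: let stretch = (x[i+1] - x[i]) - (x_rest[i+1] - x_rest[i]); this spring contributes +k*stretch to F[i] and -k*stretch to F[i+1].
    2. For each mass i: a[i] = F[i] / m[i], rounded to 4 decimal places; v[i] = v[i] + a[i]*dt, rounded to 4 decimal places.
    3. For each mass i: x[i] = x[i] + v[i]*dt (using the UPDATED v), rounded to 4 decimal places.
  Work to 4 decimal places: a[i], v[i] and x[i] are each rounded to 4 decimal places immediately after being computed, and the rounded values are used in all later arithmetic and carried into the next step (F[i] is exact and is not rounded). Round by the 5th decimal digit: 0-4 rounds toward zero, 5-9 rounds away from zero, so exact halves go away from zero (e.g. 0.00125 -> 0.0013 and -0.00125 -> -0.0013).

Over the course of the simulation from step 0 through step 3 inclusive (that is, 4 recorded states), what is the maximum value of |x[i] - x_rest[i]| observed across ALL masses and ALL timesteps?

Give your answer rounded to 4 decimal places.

Answer: 2.3438

Derivation:
Step 0: x=[8.0000 12.0000 19.0000] v=[0.0000 0.0000 0.0000]
Step 1: x=[7.7500 12.7500 18.7500] v=[-1.0000 3.0000 -1.0000]
Step 2: x=[7.3750 13.7500 18.5000] v=[-1.5000 4.0000 -1.0000]
Step 3: x=[7.0469 14.3438 18.5625] v=[-1.3125 2.3750 0.2500]
Max displacement = 2.3438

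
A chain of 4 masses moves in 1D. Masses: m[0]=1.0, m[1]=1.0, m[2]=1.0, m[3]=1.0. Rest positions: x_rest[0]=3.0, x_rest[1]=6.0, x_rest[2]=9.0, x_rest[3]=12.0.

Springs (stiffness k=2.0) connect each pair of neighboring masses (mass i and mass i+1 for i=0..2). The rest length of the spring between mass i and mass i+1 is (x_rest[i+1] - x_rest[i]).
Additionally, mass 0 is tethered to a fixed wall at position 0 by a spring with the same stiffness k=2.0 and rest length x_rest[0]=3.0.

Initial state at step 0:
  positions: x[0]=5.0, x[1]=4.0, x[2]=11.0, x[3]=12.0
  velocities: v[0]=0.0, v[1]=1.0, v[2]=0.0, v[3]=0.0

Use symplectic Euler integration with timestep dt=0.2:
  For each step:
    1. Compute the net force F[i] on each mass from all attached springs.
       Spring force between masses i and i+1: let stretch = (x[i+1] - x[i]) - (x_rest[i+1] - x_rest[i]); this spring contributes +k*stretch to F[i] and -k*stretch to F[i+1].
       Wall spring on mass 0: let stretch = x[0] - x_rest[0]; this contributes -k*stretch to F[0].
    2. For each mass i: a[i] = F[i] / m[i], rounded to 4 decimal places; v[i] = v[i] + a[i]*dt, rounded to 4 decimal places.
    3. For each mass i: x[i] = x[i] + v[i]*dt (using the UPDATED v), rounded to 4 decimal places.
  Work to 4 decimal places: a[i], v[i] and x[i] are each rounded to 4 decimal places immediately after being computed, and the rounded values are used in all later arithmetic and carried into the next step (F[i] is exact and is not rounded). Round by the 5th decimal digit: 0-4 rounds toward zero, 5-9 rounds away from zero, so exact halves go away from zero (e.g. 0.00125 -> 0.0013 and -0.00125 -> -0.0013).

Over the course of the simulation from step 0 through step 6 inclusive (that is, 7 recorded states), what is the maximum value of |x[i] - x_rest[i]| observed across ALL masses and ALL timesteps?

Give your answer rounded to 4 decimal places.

Step 0: x=[5.0000 4.0000 11.0000 12.0000] v=[0.0000 1.0000 0.0000 0.0000]
Step 1: x=[4.5200 4.8400 10.5200 12.1600] v=[-2.4000 4.2000 -2.4000 0.8000]
Step 2: x=[3.7040 6.1088 9.7168 12.4288] v=[-4.0800 6.3440 -4.0160 1.3440]
Step 3: x=[2.7841 7.4739 8.8419 12.7206] v=[-4.5997 6.8253 -4.3744 1.4592]
Step 4: x=[2.0166 8.5732 8.1679 12.9421] v=[-3.8374 5.4966 -3.3701 1.1077]
Step 5: x=[1.6123 9.1156 7.9082 13.0217] v=[-2.0214 2.7118 -1.2983 0.3980]
Step 6: x=[1.6793 8.9611 8.1542 12.9322] v=[0.3350 -0.7725 1.2301 -0.4474]
Max displacement = 3.1156

Answer: 3.1156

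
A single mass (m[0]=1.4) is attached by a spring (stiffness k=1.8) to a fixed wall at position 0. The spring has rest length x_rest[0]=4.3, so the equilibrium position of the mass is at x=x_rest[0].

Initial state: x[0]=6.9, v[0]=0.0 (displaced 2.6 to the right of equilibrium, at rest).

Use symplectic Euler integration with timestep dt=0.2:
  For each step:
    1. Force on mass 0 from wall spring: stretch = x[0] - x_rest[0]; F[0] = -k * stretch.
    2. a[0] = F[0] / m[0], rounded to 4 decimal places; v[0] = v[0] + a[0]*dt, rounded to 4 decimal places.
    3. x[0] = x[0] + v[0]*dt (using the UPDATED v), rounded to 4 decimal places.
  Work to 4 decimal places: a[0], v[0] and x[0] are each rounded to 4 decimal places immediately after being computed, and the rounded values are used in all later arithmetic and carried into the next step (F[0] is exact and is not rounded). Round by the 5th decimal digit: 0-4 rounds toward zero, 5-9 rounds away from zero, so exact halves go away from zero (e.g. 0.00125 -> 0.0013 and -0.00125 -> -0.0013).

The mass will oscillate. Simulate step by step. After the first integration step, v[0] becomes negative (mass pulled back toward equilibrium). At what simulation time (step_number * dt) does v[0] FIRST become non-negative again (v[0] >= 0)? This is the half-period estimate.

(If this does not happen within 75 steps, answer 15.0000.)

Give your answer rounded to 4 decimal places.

Step 0: x=[6.9000] v=[0.0000]
Step 1: x=[6.7663] v=[-0.6686]
Step 2: x=[6.5057] v=[-1.3028]
Step 3: x=[6.1317] v=[-1.8700]
Step 4: x=[5.6635] v=[-2.3410]
Step 5: x=[5.1252] v=[-2.6916]
Step 6: x=[4.5444] v=[-2.9038]
Step 7: x=[3.9511] v=[-2.9666]
Step 8: x=[3.3757] v=[-2.8769]
Step 9: x=[2.8479] v=[-2.6392]
Step 10: x=[2.3947] v=[-2.2658]
Step 11: x=[2.0395] v=[-1.7759]
Step 12: x=[1.8006] v=[-1.1946]
Step 13: x=[1.6902] v=[-0.5519]
Step 14: x=[1.7140] v=[0.1192]
First v>=0 after going negative at step 14, time=2.8000

Answer: 2.8000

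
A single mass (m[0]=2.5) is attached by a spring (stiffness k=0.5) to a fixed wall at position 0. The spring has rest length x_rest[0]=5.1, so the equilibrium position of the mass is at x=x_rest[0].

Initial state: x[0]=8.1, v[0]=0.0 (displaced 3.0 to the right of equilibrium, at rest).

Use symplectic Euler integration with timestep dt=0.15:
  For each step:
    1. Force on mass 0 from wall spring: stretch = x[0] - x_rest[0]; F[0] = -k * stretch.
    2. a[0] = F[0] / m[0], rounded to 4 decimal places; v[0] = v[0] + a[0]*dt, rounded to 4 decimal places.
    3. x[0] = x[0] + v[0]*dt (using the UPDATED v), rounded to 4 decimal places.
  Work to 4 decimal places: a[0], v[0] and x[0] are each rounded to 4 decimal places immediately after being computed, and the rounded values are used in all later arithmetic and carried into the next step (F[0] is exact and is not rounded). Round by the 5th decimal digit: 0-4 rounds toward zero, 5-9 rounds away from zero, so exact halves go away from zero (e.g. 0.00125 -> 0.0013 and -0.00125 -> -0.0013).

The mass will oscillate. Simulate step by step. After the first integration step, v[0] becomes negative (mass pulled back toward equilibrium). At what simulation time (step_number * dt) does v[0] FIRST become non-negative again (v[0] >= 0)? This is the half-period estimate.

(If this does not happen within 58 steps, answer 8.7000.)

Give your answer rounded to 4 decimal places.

Step 0: x=[8.1000] v=[0.0000]
Step 1: x=[8.0865] v=[-0.0900]
Step 2: x=[8.0596] v=[-0.1796]
Step 3: x=[8.0193] v=[-0.2684]
Step 4: x=[7.9659] v=[-0.3560]
Step 5: x=[7.8996] v=[-0.4420]
Step 6: x=[7.8207] v=[-0.5260]
Step 7: x=[7.7296] v=[-0.6076]
Step 8: x=[7.6266] v=[-0.6865]
Step 9: x=[7.5123] v=[-0.7623]
Step 10: x=[7.3871] v=[-0.8347]
Step 11: x=[7.2516] v=[-0.9033]
Step 12: x=[7.1064] v=[-0.9678]
Step 13: x=[6.9522] v=[-1.0280]
Step 14: x=[6.7897] v=[-1.0836]
Step 15: x=[6.6196] v=[-1.1343]
Step 16: x=[6.4426] v=[-1.1799]
Step 17: x=[6.2596] v=[-1.2202]
Step 18: x=[6.0714] v=[-1.2550]
Step 19: x=[5.8788] v=[-1.2841]
Step 20: x=[5.6827] v=[-1.3075]
Step 21: x=[5.4840] v=[-1.3250]
Step 22: x=[5.2835] v=[-1.3365]
Step 23: x=[5.0822] v=[-1.3420]
Step 24: x=[4.8810] v=[-1.3415]
Step 25: x=[4.6808] v=[-1.3349]
Step 26: x=[4.4825] v=[-1.3223]
Step 27: x=[4.2869] v=[-1.3038]
Step 28: x=[4.0950] v=[-1.2794]
Step 29: x=[3.9076] v=[-1.2493]
Step 30: x=[3.7256] v=[-1.2135]
Step 31: x=[3.5498] v=[-1.1723]
Step 32: x=[3.3809] v=[-1.1258]
Step 33: x=[3.2198] v=[-1.0742]
Step 34: x=[3.0671] v=[-1.0178]
Step 35: x=[2.9236] v=[-0.9568]
Step 36: x=[2.7899] v=[-0.8915]
Step 37: x=[2.6666] v=[-0.8222]
Step 38: x=[2.5542] v=[-0.7492]
Step 39: x=[2.4533] v=[-0.6728]
Step 40: x=[2.3643] v=[-0.5934]
Step 41: x=[2.2876] v=[-0.5113]
Step 42: x=[2.2236] v=[-0.4269]
Step 43: x=[2.1725] v=[-0.3406]
Step 44: x=[2.1346] v=[-0.2528]
Step 45: x=[2.1100] v=[-0.1638]
Step 46: x=[2.0989] v=[-0.0741]
Step 47: x=[2.1013] v=[0.0159]
First v>=0 after going negative at step 47, time=7.0500

Answer: 7.0500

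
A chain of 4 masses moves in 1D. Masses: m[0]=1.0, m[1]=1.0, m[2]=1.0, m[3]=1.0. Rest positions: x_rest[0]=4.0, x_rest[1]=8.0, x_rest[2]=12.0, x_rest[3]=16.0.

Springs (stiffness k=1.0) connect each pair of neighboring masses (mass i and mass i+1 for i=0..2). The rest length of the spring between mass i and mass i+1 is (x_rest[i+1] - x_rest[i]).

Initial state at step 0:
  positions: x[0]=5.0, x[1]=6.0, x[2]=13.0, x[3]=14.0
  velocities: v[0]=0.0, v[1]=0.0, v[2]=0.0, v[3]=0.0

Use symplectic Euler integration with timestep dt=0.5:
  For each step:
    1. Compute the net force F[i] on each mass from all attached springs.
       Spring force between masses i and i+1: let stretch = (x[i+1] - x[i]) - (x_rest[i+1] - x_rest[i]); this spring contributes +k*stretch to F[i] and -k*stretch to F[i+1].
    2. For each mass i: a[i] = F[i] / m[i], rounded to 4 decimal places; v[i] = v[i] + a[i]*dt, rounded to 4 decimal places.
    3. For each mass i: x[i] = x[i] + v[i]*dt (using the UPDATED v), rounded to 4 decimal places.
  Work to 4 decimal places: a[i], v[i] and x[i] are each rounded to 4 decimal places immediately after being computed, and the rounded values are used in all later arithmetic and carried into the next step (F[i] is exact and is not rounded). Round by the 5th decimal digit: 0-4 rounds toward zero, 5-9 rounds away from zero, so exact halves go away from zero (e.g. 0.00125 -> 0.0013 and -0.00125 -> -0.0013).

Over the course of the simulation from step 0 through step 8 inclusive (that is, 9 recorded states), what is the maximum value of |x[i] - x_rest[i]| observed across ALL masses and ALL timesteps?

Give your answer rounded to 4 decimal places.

Step 0: x=[5.0000 6.0000 13.0000 14.0000] v=[0.0000 0.0000 0.0000 0.0000]
Step 1: x=[4.2500 7.5000 11.5000 14.7500] v=[-1.5000 3.0000 -3.0000 1.5000]
Step 2: x=[3.3125 9.1875 9.8125 15.6875] v=[-1.8750 3.3750 -3.3750 1.8750]
Step 3: x=[2.8438 9.5625 9.4375 16.1563] v=[-0.9375 0.7500 -0.7500 0.9375]
Step 4: x=[3.0548 8.2266 10.7735 15.9454] v=[0.4219 -2.6719 2.6719 -0.4219]
Step 5: x=[3.5587 6.2344 12.7657 15.4415] v=[1.0078 -3.9844 3.9844 -1.0079]
Step 6: x=[3.7316 5.2061 13.7941 15.2686] v=[0.3457 -2.0566 2.0567 -0.3458]
Step 7: x=[3.2731 5.9562 13.0441 15.7271] v=[-0.9171 1.5002 -1.5001 0.9170]
Step 8: x=[2.4853 7.8075 11.1928 16.5149] v=[-1.5756 3.7026 -3.7026 1.5755]
Max displacement = 2.7939

Answer: 2.7939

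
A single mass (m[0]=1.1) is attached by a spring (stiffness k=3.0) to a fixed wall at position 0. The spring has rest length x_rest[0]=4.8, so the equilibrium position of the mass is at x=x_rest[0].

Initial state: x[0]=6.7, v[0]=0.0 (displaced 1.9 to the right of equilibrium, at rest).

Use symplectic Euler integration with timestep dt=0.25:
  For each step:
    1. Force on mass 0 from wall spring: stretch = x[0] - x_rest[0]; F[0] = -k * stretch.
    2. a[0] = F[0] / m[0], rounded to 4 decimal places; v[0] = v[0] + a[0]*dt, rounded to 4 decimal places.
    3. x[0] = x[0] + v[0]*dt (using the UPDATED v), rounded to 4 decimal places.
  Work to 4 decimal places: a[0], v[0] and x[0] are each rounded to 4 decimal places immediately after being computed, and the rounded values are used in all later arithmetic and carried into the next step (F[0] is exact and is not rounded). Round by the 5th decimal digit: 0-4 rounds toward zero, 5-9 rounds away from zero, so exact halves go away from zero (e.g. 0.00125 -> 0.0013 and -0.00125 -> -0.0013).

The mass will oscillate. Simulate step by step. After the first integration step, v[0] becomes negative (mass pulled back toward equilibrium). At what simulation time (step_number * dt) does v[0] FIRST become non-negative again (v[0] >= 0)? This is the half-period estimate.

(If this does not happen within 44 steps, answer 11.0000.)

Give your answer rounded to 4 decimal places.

Step 0: x=[6.7000] v=[0.0000]
Step 1: x=[6.3761] v=[-1.2955]
Step 2: x=[5.7836] v=[-2.3701]
Step 3: x=[5.0234] v=[-3.0407]
Step 4: x=[4.2252] v=[-3.1930]
Step 5: x=[3.5249] v=[-2.8011]
Step 6: x=[3.0420] v=[-1.9317]
Step 7: x=[2.8587] v=[-0.7331]
Step 8: x=[3.0063] v=[0.5905]
First v>=0 after going negative at step 8, time=2.0000

Answer: 2.0000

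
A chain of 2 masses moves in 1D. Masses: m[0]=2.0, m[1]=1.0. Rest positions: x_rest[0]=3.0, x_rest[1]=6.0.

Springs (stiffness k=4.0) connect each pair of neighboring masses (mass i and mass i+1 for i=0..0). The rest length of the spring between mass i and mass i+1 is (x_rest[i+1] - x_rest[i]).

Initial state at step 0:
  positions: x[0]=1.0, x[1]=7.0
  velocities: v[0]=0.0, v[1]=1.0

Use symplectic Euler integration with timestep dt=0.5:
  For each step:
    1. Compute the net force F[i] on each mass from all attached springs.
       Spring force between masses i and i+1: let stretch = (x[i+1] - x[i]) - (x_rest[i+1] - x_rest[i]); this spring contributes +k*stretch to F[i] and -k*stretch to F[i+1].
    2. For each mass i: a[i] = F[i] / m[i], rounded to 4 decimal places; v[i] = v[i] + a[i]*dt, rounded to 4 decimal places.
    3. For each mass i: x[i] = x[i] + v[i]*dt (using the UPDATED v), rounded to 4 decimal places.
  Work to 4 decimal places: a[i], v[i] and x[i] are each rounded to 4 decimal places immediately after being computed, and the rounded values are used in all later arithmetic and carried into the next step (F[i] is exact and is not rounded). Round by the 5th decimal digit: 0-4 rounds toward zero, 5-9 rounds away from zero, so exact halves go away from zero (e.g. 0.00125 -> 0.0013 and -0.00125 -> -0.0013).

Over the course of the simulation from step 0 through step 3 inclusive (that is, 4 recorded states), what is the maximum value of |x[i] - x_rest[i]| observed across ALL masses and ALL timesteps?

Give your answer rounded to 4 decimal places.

Step 0: x=[1.0000 7.0000] v=[0.0000 1.0000]
Step 1: x=[2.5000 4.5000] v=[3.0000 -5.0000]
Step 2: x=[3.5000 3.0000] v=[2.0000 -3.0000]
Step 3: x=[2.7500 5.0000] v=[-1.5000 4.0000]
Max displacement = 3.0000

Answer: 3.0000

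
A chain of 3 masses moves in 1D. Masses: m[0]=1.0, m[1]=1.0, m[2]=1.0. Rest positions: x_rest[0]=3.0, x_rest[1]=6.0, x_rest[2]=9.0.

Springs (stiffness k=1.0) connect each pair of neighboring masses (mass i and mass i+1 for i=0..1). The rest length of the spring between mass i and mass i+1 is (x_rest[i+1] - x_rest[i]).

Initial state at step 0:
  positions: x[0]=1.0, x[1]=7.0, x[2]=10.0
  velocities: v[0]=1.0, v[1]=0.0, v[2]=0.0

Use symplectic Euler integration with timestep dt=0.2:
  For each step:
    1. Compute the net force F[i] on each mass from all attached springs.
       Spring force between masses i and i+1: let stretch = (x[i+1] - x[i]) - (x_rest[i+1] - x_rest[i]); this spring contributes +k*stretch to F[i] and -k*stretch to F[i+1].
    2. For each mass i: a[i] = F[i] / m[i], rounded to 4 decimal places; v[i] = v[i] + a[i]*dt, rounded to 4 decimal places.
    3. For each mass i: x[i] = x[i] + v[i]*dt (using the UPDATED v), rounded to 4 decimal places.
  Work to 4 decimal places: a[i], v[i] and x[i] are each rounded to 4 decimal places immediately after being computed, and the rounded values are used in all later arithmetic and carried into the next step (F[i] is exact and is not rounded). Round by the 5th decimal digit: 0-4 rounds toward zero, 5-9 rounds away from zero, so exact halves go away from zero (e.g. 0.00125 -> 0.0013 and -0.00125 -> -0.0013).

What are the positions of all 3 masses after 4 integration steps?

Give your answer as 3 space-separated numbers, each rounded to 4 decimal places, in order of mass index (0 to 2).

Step 0: x=[1.0000 7.0000 10.0000] v=[1.0000 0.0000 0.0000]
Step 1: x=[1.3200 6.8800 10.0000] v=[1.6000 -0.6000 0.0000]
Step 2: x=[1.7424 6.6624 9.9952] v=[2.1120 -1.0880 -0.0240]
Step 3: x=[2.2416 6.3813 9.9771] v=[2.4960 -1.4054 -0.0906]
Step 4: x=[2.7864 6.0785 9.9351] v=[2.7239 -1.5142 -0.2098]

Answer: 2.7864 6.0785 9.9351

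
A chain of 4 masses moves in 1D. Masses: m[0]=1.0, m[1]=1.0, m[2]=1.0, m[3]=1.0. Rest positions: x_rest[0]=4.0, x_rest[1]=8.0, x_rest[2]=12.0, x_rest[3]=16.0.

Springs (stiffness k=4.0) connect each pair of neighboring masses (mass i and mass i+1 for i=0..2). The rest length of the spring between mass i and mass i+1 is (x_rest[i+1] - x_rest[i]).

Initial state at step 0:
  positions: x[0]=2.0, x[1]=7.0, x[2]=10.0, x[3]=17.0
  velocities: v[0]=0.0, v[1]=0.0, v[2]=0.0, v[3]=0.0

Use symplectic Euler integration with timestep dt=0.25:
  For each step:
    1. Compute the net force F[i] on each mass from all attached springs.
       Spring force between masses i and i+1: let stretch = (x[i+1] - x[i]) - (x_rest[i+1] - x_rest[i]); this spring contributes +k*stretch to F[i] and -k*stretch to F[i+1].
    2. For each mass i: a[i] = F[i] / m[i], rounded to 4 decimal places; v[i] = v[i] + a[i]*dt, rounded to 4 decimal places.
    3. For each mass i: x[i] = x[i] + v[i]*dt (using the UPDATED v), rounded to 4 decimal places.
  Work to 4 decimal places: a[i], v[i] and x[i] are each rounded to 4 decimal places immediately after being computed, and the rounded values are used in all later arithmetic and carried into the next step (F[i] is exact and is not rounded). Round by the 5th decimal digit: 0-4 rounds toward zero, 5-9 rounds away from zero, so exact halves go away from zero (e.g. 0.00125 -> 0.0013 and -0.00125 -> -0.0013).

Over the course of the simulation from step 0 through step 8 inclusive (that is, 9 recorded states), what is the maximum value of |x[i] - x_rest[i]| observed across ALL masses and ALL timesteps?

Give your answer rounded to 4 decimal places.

Step 0: x=[2.0000 7.0000 10.0000 17.0000] v=[0.0000 0.0000 0.0000 0.0000]
Step 1: x=[2.2500 6.5000 11.0000 16.2500] v=[1.0000 -2.0000 4.0000 -3.0000]
Step 2: x=[2.5625 6.0625 12.1875 15.1875] v=[1.2500 -1.7500 4.7500 -4.2500]
Step 3: x=[2.7500 6.2813 12.5938 14.3750] v=[0.7500 0.8750 1.6250 -3.2500]
Step 4: x=[2.8203 7.1954 11.8672 14.1172] v=[0.2813 3.6562 -2.9063 -1.0312]
Step 5: x=[2.9844 8.1836 10.5352 14.2969] v=[0.6564 3.9529 -5.3281 0.7188]
Step 6: x=[3.4483 8.4599 9.5557 14.5362] v=[1.8556 1.1053 -3.9180 0.9571]
Step 7: x=[4.1651 7.7573 9.5474 14.5304] v=[2.8672 -2.8105 -0.0333 -0.0234]
Step 8: x=[4.7800 6.6042 10.3373 14.2788] v=[2.4594 -4.6126 3.1596 -1.0064]
Max displacement = 2.4526

Answer: 2.4526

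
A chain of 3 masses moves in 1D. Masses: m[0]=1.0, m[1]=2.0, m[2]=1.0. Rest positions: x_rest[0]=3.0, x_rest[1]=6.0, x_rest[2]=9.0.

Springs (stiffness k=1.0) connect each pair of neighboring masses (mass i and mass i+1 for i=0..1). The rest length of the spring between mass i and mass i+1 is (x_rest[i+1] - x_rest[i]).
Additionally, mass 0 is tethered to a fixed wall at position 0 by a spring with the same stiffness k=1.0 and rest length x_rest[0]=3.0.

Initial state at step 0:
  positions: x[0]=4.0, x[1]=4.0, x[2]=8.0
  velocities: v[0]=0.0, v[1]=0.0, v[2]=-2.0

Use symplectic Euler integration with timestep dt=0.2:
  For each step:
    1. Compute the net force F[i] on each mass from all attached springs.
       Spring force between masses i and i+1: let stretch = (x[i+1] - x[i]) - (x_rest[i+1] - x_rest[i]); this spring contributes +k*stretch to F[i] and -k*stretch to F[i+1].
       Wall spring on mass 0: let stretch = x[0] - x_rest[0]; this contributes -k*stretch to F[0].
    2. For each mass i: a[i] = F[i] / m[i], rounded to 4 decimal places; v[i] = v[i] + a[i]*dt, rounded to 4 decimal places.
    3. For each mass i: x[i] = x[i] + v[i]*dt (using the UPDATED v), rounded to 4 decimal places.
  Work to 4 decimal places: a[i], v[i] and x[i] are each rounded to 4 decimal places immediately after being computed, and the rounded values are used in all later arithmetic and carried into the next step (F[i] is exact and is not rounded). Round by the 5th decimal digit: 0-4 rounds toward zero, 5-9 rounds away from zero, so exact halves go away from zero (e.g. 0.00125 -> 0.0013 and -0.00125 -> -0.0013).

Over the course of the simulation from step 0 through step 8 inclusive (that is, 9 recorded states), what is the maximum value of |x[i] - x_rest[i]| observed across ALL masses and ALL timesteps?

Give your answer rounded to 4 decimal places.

Answer: 3.7095

Derivation:
Step 0: x=[4.0000 4.0000 8.0000] v=[0.0000 0.0000 -2.0000]
Step 1: x=[3.8400 4.0800 7.5600] v=[-0.8000 0.4000 -2.2000]
Step 2: x=[3.5360 4.2248 7.1008] v=[-1.5200 0.7240 -2.2960]
Step 3: x=[3.1181 4.4133 6.6466] v=[-2.0894 0.9427 -2.2712]
Step 4: x=[2.6273 4.6206 6.2230] v=[-2.4540 1.0365 -2.1179]
Step 5: x=[2.1111 4.8201 5.8553] v=[-2.5808 0.9974 -1.8384]
Step 6: x=[1.6189 4.9861 5.5662] v=[-2.4612 0.8300 -1.4454]
Step 7: x=[1.1966 5.0964 5.3739] v=[-2.1115 0.5513 -0.9614]
Step 8: x=[0.8824 5.1342 5.2905] v=[-1.5709 0.1891 -0.4169]
Max displacement = 3.7095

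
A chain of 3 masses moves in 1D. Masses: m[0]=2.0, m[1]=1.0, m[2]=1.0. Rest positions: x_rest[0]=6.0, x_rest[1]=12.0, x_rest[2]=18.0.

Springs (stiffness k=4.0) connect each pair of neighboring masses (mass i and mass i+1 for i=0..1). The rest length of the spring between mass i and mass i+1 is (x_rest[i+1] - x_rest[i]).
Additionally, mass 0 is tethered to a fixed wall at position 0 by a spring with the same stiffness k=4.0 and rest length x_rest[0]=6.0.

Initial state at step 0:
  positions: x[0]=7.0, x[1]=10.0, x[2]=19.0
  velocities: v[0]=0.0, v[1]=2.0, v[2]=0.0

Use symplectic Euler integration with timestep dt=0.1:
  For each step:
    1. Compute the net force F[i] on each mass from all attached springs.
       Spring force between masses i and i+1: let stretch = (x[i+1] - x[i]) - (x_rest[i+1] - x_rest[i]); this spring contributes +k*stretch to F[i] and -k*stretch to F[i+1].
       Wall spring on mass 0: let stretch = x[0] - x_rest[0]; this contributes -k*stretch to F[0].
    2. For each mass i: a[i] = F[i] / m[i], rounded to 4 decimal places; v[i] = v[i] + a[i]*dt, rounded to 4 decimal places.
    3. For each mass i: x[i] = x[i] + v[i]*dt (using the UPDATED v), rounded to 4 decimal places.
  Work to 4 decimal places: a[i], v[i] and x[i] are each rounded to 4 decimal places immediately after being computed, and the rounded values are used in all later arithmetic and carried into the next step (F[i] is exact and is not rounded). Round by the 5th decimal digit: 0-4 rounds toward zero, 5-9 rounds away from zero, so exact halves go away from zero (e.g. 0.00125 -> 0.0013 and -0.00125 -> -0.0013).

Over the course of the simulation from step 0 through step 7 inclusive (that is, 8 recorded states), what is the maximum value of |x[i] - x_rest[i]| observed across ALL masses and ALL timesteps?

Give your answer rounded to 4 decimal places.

Answer: 2.5864

Derivation:
Step 0: x=[7.0000 10.0000 19.0000] v=[0.0000 2.0000 0.0000]
Step 1: x=[6.9200 10.4400 18.8800] v=[-0.8000 4.4000 -1.2000]
Step 2: x=[6.7720 11.0768 18.6624] v=[-1.4800 6.3680 -2.1760]
Step 3: x=[6.5747 11.8448 18.3814] v=[-1.9734 7.6803 -2.8102]
Step 4: x=[6.3513 12.6635 18.0789] v=[-2.2343 8.1869 -3.0248]
Step 5: x=[6.1271 13.4463 17.7998] v=[-2.2421 7.8282 -2.7910]
Step 6: x=[5.9267 14.1105 17.5866] v=[-2.0037 6.6419 -2.1324]
Step 7: x=[5.7715 14.5864 17.4743] v=[-1.5523 4.7588 -1.1228]
Max displacement = 2.5864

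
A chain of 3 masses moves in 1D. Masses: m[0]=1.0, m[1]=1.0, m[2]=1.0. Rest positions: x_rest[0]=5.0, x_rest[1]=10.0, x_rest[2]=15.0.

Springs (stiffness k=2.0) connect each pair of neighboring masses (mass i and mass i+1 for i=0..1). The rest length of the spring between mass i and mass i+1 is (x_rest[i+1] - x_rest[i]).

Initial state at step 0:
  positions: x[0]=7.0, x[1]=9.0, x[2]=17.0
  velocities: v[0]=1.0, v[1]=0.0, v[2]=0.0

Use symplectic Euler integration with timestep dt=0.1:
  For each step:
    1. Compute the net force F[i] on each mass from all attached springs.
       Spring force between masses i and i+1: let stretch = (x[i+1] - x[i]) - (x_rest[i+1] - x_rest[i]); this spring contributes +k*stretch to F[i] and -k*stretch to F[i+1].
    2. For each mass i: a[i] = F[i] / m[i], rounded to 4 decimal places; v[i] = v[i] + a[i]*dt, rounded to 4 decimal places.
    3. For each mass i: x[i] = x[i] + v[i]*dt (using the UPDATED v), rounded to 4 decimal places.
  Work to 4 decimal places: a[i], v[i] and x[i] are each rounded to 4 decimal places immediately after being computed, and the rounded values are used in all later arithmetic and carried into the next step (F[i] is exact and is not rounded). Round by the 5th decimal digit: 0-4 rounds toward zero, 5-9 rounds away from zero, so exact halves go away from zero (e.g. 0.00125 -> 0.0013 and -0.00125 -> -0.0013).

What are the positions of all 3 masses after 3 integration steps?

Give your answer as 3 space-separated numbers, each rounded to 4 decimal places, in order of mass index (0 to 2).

Step 0: x=[7.0000 9.0000 17.0000] v=[1.0000 0.0000 0.0000]
Step 1: x=[7.0400 9.1200 16.9400] v=[0.4000 1.2000 -0.6000]
Step 2: x=[7.0216 9.3548 16.8236] v=[-0.1840 2.3480 -1.1640]
Step 3: x=[6.9499 9.6923 16.6578] v=[-0.7174 3.3751 -1.6578]

Answer: 6.9499 9.6923 16.6578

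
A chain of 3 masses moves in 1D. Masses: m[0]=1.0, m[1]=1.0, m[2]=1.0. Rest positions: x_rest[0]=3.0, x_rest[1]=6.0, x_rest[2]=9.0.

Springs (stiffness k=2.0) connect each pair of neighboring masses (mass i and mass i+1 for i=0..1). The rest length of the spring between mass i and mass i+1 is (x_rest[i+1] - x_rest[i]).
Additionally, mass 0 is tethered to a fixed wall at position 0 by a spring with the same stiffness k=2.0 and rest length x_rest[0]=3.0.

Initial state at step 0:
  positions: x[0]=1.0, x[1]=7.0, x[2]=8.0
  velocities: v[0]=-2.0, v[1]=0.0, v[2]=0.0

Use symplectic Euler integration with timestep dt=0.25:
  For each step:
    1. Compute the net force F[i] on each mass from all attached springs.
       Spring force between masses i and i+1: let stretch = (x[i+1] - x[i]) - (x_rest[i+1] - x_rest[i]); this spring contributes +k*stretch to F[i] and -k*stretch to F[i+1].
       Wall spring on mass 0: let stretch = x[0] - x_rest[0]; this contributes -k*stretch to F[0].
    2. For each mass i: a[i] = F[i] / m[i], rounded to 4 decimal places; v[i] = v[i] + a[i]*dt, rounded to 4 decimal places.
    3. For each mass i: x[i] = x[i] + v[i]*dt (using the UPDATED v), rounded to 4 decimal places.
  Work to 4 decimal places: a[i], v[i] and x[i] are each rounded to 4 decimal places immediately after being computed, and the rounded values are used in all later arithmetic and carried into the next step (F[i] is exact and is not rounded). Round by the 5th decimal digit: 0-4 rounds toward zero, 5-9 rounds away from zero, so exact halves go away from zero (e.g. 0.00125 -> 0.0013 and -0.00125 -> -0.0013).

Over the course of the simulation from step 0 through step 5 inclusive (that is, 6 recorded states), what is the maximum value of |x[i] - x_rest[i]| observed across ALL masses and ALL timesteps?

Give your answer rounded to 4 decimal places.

Step 0: x=[1.0000 7.0000 8.0000] v=[-2.0000 0.0000 0.0000]
Step 1: x=[1.1250 6.3750 8.2500] v=[0.5000 -2.5000 1.0000]
Step 2: x=[1.7656 5.3281 8.6406] v=[2.5625 -4.1875 1.5625]
Step 3: x=[2.6309 4.2500 8.9922] v=[3.4610 -4.3125 1.4063]
Step 4: x=[3.3697 3.5623 9.1260] v=[2.9551 -2.7510 0.5352]
Step 5: x=[3.7114 3.5459 8.9393] v=[1.3666 -0.0655 -0.7467]
Max displacement = 2.4541

Answer: 2.4541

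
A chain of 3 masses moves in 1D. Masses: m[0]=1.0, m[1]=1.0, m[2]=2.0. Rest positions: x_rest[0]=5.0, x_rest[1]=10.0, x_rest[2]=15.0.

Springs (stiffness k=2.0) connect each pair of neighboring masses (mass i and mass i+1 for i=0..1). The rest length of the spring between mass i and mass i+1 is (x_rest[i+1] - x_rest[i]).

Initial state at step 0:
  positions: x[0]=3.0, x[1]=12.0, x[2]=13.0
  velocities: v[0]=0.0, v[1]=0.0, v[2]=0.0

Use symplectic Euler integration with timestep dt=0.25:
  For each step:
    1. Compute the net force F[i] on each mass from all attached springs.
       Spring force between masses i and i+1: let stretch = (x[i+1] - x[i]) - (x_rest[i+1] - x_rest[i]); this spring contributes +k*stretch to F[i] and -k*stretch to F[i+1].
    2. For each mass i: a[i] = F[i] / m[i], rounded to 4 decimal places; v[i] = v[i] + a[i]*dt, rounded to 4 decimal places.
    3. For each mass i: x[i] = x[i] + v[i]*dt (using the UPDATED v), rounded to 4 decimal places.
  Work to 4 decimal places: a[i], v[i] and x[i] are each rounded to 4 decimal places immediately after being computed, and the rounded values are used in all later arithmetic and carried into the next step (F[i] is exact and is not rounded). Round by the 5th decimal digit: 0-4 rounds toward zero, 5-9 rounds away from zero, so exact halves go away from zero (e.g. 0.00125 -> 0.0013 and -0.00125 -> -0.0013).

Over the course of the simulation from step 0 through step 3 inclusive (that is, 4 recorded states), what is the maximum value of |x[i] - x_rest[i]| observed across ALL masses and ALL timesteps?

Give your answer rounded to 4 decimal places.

Answer: 2.4003

Derivation:
Step 0: x=[3.0000 12.0000 13.0000] v=[0.0000 0.0000 0.0000]
Step 1: x=[3.5000 11.0000 13.2500] v=[2.0000 -4.0000 1.0000]
Step 2: x=[4.3125 9.3438 13.6719] v=[3.2500 -6.6250 1.6875]
Step 3: x=[5.1289 7.5997 14.1358] v=[3.2657 -6.9766 1.8555]
Max displacement = 2.4003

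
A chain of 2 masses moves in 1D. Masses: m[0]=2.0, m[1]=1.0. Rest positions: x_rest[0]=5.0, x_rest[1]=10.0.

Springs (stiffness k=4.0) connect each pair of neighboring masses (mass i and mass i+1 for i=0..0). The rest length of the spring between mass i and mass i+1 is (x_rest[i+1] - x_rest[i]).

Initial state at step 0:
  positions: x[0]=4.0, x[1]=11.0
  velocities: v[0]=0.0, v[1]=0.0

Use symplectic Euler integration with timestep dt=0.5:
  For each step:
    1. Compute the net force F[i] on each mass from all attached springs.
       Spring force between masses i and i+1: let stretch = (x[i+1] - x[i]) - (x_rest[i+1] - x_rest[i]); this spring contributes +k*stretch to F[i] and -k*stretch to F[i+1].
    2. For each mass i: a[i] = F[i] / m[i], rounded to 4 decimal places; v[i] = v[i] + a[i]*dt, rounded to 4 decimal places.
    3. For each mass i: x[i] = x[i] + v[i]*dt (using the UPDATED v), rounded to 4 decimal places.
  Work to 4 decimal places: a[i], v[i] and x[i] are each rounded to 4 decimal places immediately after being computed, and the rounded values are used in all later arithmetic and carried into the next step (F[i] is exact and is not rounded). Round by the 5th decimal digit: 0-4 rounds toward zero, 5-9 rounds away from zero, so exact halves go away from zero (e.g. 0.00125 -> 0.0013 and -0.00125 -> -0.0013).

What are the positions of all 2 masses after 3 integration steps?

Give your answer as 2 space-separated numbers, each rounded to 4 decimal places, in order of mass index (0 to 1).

Step 0: x=[4.0000 11.0000] v=[0.0000 0.0000]
Step 1: x=[5.0000 9.0000] v=[2.0000 -4.0000]
Step 2: x=[5.5000 8.0000] v=[1.0000 -2.0000]
Step 3: x=[4.7500 9.5000] v=[-1.5000 3.0000]

Answer: 4.7500 9.5000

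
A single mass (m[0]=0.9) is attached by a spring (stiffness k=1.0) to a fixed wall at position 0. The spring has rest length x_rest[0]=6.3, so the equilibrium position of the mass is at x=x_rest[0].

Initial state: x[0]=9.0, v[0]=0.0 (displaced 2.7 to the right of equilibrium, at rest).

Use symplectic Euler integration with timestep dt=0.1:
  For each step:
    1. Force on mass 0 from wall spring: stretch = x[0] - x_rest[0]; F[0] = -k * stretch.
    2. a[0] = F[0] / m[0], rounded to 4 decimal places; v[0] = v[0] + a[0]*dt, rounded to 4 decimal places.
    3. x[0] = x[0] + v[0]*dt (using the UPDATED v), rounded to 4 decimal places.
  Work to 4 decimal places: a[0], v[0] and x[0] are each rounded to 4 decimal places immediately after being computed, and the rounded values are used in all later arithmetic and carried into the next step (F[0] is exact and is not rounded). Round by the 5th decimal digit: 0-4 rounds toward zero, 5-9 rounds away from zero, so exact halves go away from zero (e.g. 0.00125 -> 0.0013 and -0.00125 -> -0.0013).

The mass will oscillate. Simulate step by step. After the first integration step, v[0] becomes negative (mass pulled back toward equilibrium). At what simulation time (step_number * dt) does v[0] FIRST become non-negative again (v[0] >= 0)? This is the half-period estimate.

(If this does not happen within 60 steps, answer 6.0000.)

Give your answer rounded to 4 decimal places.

Step 0: x=[9.0000] v=[0.0000]
Step 1: x=[8.9700] v=[-0.3000]
Step 2: x=[8.9103] v=[-0.5967]
Step 3: x=[8.8216] v=[-0.8867]
Step 4: x=[8.7049] v=[-1.1669]
Step 5: x=[8.5615] v=[-1.4341]
Step 6: x=[8.3930] v=[-1.6854]
Step 7: x=[8.2012] v=[-1.9180]
Step 8: x=[7.9883] v=[-2.1292]
Step 9: x=[7.7566] v=[-2.3168]
Step 10: x=[7.5087] v=[-2.4786]
Step 11: x=[7.2474] v=[-2.6129]
Step 12: x=[6.9756] v=[-2.7182]
Step 13: x=[6.6963] v=[-2.7933]
Step 14: x=[6.4126] v=[-2.8373]
Step 15: x=[6.1276] v=[-2.8498]
Step 16: x=[5.8445] v=[-2.8306]
Step 17: x=[5.5665] v=[-2.7800]
Step 18: x=[5.2967] v=[-2.6985]
Step 19: x=[5.0380] v=[-2.5870]
Step 20: x=[4.7933] v=[-2.4468]
Step 21: x=[4.5654] v=[-2.2794]
Step 22: x=[4.3567] v=[-2.0867]
Step 23: x=[4.1696] v=[-1.8708]
Step 24: x=[4.0062] v=[-1.6341]
Step 25: x=[3.8683] v=[-1.3792]
Step 26: x=[3.7574] v=[-1.1090]
Step 27: x=[3.6748] v=[-0.8265]
Step 28: x=[3.6213] v=[-0.5348]
Step 29: x=[3.5976] v=[-0.2372]
Step 30: x=[3.6039] v=[0.0631]
First v>=0 after going negative at step 30, time=3.0000

Answer: 3.0000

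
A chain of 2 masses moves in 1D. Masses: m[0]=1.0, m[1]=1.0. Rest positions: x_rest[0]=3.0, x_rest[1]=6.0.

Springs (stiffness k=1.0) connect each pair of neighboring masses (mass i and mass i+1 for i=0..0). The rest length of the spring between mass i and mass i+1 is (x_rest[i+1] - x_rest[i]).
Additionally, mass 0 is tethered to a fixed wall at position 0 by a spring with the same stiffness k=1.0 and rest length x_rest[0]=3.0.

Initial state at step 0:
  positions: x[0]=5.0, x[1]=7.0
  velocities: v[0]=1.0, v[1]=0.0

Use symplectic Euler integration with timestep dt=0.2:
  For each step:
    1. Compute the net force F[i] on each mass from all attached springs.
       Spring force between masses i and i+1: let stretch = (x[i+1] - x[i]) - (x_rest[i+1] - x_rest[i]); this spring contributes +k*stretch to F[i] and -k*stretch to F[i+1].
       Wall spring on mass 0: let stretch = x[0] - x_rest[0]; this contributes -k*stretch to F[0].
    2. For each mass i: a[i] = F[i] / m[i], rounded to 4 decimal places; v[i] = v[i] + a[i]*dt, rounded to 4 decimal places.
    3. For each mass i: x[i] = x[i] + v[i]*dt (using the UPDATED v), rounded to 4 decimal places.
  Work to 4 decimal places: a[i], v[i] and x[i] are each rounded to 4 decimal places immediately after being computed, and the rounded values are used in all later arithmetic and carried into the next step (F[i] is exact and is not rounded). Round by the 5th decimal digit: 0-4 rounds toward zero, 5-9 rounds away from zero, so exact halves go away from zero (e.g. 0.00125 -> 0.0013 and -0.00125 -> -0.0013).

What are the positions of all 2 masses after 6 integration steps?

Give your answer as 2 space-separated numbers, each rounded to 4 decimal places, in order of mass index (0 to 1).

Answer: 3.8962 7.6776

Derivation:
Step 0: x=[5.0000 7.0000] v=[1.0000 0.0000]
Step 1: x=[5.0800 7.0400] v=[0.4000 0.2000]
Step 2: x=[5.0352 7.1216] v=[-0.2240 0.4080]
Step 3: x=[4.8724 7.2397] v=[-0.8138 0.5907]
Step 4: x=[4.6094 7.3831] v=[-1.3148 0.7172]
Step 5: x=[4.2730 7.5356] v=[-1.6819 0.7625]
Step 6: x=[3.8962 7.6776] v=[-1.8840 0.7100]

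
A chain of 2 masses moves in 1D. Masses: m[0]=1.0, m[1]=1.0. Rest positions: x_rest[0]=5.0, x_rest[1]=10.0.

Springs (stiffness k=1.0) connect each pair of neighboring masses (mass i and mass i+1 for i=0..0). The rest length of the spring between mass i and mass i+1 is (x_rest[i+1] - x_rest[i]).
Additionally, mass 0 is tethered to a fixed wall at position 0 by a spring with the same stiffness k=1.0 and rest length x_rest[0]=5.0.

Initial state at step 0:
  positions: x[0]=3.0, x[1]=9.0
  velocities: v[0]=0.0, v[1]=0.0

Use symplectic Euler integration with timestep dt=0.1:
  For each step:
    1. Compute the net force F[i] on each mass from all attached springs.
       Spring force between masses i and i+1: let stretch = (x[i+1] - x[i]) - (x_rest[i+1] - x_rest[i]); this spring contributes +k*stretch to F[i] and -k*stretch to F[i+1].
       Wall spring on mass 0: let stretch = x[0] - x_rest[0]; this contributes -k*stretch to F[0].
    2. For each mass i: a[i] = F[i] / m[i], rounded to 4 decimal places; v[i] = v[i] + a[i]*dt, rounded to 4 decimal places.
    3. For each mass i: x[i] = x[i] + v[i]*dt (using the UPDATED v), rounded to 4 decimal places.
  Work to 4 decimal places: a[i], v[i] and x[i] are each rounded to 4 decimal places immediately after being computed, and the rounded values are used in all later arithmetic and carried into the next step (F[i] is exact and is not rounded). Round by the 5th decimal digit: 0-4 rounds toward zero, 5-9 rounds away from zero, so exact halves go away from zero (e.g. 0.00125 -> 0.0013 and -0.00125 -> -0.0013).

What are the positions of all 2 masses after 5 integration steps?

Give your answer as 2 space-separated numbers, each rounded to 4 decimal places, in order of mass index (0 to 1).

Step 0: x=[3.0000 9.0000] v=[0.0000 0.0000]
Step 1: x=[3.0300 8.9900] v=[0.3000 -0.1000]
Step 2: x=[3.0893 8.9704] v=[0.5930 -0.1960]
Step 3: x=[3.1765 8.9420] v=[0.8722 -0.2841]
Step 4: x=[3.2896 8.9059] v=[1.1311 -0.3607]
Step 5: x=[3.4260 8.8637] v=[1.3638 -0.4223]

Answer: 3.4260 8.8637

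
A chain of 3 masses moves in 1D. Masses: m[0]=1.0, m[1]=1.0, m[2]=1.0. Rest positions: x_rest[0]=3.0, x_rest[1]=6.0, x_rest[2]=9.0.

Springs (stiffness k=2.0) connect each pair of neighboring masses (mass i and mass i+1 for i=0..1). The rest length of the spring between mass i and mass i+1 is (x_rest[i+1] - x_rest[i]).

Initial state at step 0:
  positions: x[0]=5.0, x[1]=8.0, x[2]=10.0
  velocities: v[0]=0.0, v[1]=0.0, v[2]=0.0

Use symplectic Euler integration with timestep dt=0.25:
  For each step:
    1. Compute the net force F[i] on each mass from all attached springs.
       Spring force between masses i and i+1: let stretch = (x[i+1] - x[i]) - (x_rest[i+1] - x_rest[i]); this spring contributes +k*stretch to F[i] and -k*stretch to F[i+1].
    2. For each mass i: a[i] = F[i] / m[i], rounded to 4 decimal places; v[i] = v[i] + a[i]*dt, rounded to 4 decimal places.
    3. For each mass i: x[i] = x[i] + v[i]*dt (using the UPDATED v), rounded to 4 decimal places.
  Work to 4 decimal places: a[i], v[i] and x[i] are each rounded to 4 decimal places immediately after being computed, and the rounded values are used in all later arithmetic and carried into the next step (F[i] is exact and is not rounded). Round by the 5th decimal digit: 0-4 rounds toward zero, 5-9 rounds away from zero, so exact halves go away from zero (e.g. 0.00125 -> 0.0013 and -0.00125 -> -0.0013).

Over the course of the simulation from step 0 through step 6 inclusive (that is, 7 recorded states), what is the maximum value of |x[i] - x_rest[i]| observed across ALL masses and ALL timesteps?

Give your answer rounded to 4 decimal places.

Answer: 2.1174

Derivation:
Step 0: x=[5.0000 8.0000 10.0000] v=[0.0000 0.0000 0.0000]
Step 1: x=[5.0000 7.8750 10.1250] v=[0.0000 -0.5000 0.5000]
Step 2: x=[4.9844 7.6719 10.3438] v=[-0.0625 -0.8125 0.8750]
Step 3: x=[4.9297 7.4668 10.6036] v=[-0.2188 -0.8203 1.0391]
Step 4: x=[4.8171 7.3367 10.8463] v=[-0.4503 -0.5205 0.9707]
Step 5: x=[4.6445 7.3303 11.0253] v=[-0.6905 -0.0255 0.7159]
Step 6: x=[4.4326 7.4501 11.1174] v=[-0.8476 0.4791 0.3684]
Max displacement = 2.1174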